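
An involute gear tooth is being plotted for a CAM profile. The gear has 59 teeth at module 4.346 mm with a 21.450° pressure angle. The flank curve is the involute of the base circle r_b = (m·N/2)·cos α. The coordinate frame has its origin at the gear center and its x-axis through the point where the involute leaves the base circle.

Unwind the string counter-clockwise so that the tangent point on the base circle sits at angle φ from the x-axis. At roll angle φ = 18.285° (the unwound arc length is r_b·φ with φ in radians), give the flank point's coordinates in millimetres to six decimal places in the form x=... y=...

x=125.249659 y=1.279690

pitch radius r_p = m·N/2 = 4.346·59/2 = 128.207000
base radius r_b = r_p·cos α = 128.207000·cos 21.450° = 119.327004
roll angle φ = 18.285° = 0.31913345 rad
x = r_b·(cos φ + φ·sin φ) = 119.327004·(0.94950765 + 0.31913345·0.31374389) = 125.249659
y = r_b·(sin φ − φ·cos φ) = 119.327004·(0.31374389 − 0.31913345·0.94950765) = 1.279690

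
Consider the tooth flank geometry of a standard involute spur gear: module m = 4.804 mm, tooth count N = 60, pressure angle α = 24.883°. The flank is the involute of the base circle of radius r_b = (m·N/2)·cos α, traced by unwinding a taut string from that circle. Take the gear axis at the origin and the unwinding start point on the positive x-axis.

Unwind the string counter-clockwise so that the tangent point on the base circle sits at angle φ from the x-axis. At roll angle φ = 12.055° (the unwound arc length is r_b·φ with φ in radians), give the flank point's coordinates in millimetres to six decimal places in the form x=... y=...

x=133.603055 y=0.404111

pitch radius r_p = m·N/2 = 4.804·60/2 = 144.120000
base radius r_b = r_p·cos α = 144.120000·cos 24.883° = 130.741182
roll angle φ = 12.055° = 0.21039944 rad
x = r_b·(cos φ + φ·sin φ) = 130.741182·(0.97794757 + 0.21039944·0.20885055) = 133.603055
y = r_b·(sin φ − φ·cos φ) = 130.741182·(0.20885055 − 0.21039944·0.97794757) = 0.404111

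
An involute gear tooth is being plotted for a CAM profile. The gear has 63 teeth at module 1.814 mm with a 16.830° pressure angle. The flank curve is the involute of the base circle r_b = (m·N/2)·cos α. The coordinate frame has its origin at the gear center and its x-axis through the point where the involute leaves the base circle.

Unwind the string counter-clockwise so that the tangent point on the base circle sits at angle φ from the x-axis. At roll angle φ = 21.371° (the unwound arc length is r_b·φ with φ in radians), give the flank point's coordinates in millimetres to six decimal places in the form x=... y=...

x=58.366841 y=0.932969

pitch radius r_p = m·N/2 = 1.814·63/2 = 57.141000
base radius r_b = r_p·cos α = 57.141000·cos 16.830° = 54.693538
roll angle φ = 21.371° = 0.37299431 rad
x = r_b·(cos φ + φ·sin φ) = 54.693538·(0.93124038 + 0.37299431·0.36440549) = 58.366841
y = r_b·(sin φ − φ·cos φ) = 54.693538·(0.36440549 − 0.37299431·0.93124038) = 0.932969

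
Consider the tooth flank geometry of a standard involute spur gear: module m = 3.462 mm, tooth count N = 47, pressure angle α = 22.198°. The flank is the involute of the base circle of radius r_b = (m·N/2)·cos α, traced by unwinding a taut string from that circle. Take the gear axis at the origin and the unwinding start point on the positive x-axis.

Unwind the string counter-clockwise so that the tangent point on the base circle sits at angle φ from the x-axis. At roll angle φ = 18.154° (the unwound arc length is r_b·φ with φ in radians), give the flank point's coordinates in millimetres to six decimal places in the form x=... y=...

x=79.013878 y=0.790702

pitch radius r_p = m·N/2 = 3.462·47/2 = 81.357000
base radius r_b = r_p·cos α = 81.357000·cos 22.198° = 75.327126
roll angle φ = 18.154° = 0.31684707 rad
x = r_b·(cos φ + φ·sin φ) = 75.327126·(0.95022250 + 0.31684707·0.31157213) = 79.013878
y = r_b·(sin φ − φ·cos φ) = 75.327126·(0.31157213 − 0.31684707·0.95022250) = 0.790702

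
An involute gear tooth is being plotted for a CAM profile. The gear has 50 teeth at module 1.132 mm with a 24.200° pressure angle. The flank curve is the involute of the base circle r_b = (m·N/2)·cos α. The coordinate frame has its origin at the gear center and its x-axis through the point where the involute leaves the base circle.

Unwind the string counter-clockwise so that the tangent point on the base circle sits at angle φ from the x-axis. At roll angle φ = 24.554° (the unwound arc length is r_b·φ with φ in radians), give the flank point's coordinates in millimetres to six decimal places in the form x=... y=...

x=28.075599 y=0.664843

pitch radius r_p = m·N/2 = 1.132·50/2 = 28.300000
base radius r_b = r_p·cos α = 28.300000·cos 24.200° = 25.812999
roll angle φ = 24.554° = 0.42854814 rad
x = r_b·(cos φ + φ·sin φ) = 25.812999·(0.90957003 + 0.42854814·0.41555068) = 28.075599
y = r_b·(sin φ − φ·cos φ) = 25.812999·(0.41555068 − 0.42854814·0.90957003) = 0.664843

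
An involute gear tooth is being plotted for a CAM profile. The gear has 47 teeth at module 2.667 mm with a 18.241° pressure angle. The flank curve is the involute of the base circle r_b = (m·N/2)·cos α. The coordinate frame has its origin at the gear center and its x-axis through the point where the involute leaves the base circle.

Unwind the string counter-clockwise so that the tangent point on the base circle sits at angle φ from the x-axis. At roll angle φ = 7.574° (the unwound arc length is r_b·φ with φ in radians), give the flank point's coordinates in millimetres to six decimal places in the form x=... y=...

pitch radius r_p = m·N/2 = 2.667·47/2 = 62.674500
base radius r_b = r_p·cos α = 62.674500·cos 18.241° = 59.525000
roll angle φ = 7.574° = 0.13219124 rad
x = r_b·(cos φ + φ·sin φ) = 59.525000·(0.99127545 + 0.13219124·0.13180658) = 60.042816
y = r_b·(sin φ − φ·cos φ) = 59.525000·(0.13180658 − 0.13219124·0.99127545) = 0.045754

x=60.042816 y=0.045754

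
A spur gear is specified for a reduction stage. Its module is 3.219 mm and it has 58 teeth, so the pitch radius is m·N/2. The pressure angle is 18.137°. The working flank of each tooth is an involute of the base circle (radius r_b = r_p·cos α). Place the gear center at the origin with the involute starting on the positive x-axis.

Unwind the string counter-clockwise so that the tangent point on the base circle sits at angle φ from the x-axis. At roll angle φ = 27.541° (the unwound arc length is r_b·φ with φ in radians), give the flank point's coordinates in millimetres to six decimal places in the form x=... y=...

pitch radius r_p = m·N/2 = 3.219·58/2 = 93.351000
base radius r_b = r_p·cos α = 93.351000·cos 18.137° = 88.712847
roll angle φ = 27.541° = 0.48068113 rad
x = r_b·(cos φ + φ·sin φ) = 88.712847·(0.88668019 + 0.48068113·0.46238323) = 98.377143
y = r_b·(sin φ − φ·cos φ) = 88.712847·(0.46238323 − 0.48068113·0.88668019) = 3.208992

x=98.377143 y=3.208992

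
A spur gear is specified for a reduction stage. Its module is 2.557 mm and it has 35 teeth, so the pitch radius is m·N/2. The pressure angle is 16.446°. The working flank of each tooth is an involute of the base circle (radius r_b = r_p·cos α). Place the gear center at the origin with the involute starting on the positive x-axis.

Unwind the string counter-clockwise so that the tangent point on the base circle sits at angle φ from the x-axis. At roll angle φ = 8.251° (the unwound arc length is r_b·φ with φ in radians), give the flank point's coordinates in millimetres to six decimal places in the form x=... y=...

x=43.359445 y=0.042634

pitch radius r_p = m·N/2 = 2.557·35/2 = 44.747500
base radius r_b = r_p·cos α = 44.747500·cos 16.446° = 42.916745
roll angle φ = 8.251° = 0.14400712 rad
x = r_b·(cos φ + φ·sin φ) = 42.916745·(0.98964888 + 0.14400712·0.14350989) = 43.359445
y = r_b·(sin φ − φ·cos φ) = 42.916745·(0.14350989 − 0.14400712·0.98964888) = 0.042634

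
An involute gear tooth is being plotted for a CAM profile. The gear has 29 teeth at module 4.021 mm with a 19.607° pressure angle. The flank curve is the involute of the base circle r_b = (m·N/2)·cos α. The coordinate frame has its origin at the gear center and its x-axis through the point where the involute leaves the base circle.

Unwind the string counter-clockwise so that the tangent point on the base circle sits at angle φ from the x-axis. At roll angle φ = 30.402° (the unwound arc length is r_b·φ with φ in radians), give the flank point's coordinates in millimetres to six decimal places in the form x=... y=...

pitch radius r_p = m·N/2 = 4.021·29/2 = 58.304500
base radius r_b = r_p·cos α = 58.304500·cos 19.607° = 54.923799
roll angle φ = 30.402° = 0.53061500 rad
x = r_b·(cos φ + φ·sin φ) = 54.923799·(0.86249600 + 0.53061500·0.50606387) = 62.119975
y = r_b·(sin φ − φ·cos φ) = 54.923799·(0.50606387 − 0.53061500·0.86249600) = 2.658892

x=62.119975 y=2.658892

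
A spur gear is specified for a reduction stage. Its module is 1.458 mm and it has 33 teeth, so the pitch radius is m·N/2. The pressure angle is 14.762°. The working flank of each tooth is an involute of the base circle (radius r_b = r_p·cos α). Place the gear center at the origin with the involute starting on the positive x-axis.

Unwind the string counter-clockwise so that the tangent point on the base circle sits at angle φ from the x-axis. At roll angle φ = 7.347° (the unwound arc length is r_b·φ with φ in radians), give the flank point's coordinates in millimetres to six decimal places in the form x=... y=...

pitch radius r_p = m·N/2 = 1.458·33/2 = 24.057000
base radius r_b = r_p·cos α = 24.057000·cos 14.762° = 23.262941
roll angle φ = 7.347° = 0.12822934 rad
x = r_b·(cos φ + φ·sin φ) = 23.262941·(0.99178988 + 0.12822934·0.12787822) = 23.453409
y = r_b·(sin φ − φ·cos φ) = 23.262941·(0.12787822 − 0.12822934·0.99178988) = 0.016323

x=23.453409 y=0.016323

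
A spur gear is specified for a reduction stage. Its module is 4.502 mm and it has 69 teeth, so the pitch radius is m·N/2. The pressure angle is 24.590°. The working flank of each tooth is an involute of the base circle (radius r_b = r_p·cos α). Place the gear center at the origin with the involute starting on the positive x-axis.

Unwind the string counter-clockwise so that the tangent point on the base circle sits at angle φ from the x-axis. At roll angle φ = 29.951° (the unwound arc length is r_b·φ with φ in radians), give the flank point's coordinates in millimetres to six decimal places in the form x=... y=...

x=159.231257 y=6.542843

pitch radius r_p = m·N/2 = 4.502·69/2 = 155.319000
base radius r_b = r_p·cos α = 155.319000·cos 24.590° = 141.232926
roll angle φ = 29.951° = 0.52274356 rad
x = r_b·(cos φ + φ·sin φ) = 141.232926·(0.86645269 + 0.52274356·0.49925918) = 159.231257
y = r_b·(sin φ − φ·cos φ) = 141.232926·(0.49925918 − 0.52274356·0.86645269) = 6.542843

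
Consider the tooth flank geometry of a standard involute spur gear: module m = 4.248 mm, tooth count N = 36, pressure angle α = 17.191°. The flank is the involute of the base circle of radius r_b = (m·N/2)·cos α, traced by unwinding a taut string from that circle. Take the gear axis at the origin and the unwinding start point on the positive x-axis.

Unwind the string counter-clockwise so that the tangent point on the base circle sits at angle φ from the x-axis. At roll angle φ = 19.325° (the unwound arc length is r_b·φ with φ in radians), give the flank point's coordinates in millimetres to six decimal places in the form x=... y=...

x=77.085538 y=0.923695

pitch radius r_p = m·N/2 = 4.248·36/2 = 76.464000
base radius r_b = r_p·cos α = 76.464000·cos 17.191° = 73.047956
roll angle φ = 19.325° = 0.33728488 rad
x = r_b·(cos φ + φ·sin φ) = 73.047956·(0.94365665 + 0.33728488·0.33092617) = 77.085538
y = r_b·(sin φ − φ·cos φ) = 73.047956·(0.33092617 − 0.33728488·0.94365665) = 0.923695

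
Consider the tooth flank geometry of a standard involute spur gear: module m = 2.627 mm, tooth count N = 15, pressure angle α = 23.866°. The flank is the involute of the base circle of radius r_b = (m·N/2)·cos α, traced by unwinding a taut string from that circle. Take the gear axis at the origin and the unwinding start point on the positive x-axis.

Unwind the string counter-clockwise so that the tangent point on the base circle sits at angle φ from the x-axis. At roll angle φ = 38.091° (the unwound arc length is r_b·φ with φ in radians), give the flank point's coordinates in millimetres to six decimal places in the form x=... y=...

x=21.570278 y=1.687962

pitch radius r_p = m·N/2 = 2.627·15/2 = 19.702500
base radius r_b = r_p·cos α = 19.702500·cos 23.866° = 18.017822
roll angle φ = 38.091° = 0.66481337 rad
x = r_b·(cos φ + φ·sin φ) = 18.017822·(0.78703194 + 0.66481337·0.61691226) = 21.570278
y = r_b·(sin φ − φ·cos φ) = 18.017822·(0.61691226 − 0.66481337·0.78703194) = 1.687962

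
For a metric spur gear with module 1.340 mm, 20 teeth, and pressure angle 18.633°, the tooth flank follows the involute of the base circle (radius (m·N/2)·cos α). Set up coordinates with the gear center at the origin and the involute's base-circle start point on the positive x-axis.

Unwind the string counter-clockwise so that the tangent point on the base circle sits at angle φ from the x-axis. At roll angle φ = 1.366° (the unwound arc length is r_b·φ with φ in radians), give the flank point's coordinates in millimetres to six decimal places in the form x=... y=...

pitch radius r_p = m·N/2 = 1.340·20/2 = 13.400000
base radius r_b = r_p·cos α = 13.400000·cos 18.633° = 12.697633
roll angle φ = 1.366° = 0.02384120 rad
x = r_b·(cos φ + φ·sin φ) = 12.697633·(0.99971581 + 0.02384120·0.02383894) = 12.701241
y = r_b·(sin φ − φ·cos φ) = 12.697633·(0.02383894 − 0.02384120·0.99971581) = 0.000057

x=12.701241 y=0.000057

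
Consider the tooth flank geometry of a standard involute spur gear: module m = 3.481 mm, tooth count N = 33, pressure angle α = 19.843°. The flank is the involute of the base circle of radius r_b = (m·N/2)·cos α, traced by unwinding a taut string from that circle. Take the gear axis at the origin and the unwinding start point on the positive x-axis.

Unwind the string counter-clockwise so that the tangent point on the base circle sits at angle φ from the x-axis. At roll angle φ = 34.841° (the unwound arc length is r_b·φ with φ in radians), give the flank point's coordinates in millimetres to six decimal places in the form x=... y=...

x=63.110430 y=3.901602

pitch radius r_p = m·N/2 = 3.481·33/2 = 57.436500
base radius r_b = r_p·cos α = 57.436500·cos 19.843° = 54.026282
roll angle φ = 34.841° = 0.60809016 rad
x = r_b·(cos φ + φ·sin φ) = 54.026282·(0.82074060 + 0.60809016·0.57130102) = 63.110430
y = r_b·(sin φ − φ·cos φ) = 54.026282·(0.57130102 − 0.60809016·0.82074060) = 3.901602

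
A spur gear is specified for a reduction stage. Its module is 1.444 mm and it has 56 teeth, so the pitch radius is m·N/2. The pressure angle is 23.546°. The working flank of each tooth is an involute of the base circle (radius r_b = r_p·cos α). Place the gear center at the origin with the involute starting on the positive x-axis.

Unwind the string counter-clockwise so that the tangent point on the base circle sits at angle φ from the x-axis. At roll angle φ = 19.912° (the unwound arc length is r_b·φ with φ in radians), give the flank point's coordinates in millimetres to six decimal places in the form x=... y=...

pitch radius r_p = m·N/2 = 1.444·56/2 = 40.432000
base radius r_b = r_p·cos α = 40.432000·cos 23.546° = 37.065617
roll angle φ = 19.912° = 0.34752996 rad
x = r_b·(cos φ + φ·sin φ) = 37.065617·(0.94021682 + 0.34752996·0.34057648) = 39.236823
y = r_b·(sin φ − φ·cos φ) = 37.065617·(0.34057648 − 0.34752996·0.94021682) = 0.512357

x=39.236823 y=0.512357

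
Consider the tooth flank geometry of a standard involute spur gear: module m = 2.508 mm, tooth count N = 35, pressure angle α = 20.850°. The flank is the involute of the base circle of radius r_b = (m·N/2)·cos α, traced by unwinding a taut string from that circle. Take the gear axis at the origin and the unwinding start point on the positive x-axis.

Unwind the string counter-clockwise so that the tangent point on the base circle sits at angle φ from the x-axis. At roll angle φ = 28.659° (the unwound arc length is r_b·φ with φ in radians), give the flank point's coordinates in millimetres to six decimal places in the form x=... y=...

pitch radius r_p = m·N/2 = 2.508·35/2 = 43.890000
base radius r_b = r_p·cos α = 43.890000·cos 20.850° = 41.015882
roll angle φ = 28.659° = 0.50019391 rad
x = r_b·(cos φ + φ·sin φ) = 41.015882·(0.87748958 + 0.50019391·0.47959570) = 45.830344
y = r_b·(sin φ − φ·cos φ) = 41.015882·(0.47959570 − 0.50019391·0.87748958) = 1.668557

x=45.830344 y=1.668557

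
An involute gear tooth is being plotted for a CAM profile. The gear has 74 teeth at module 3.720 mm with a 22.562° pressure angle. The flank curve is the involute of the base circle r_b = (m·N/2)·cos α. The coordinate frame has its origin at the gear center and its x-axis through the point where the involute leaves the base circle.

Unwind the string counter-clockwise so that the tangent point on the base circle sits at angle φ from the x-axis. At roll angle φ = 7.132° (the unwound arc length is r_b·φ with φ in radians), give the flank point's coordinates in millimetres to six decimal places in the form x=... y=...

x=128.086615 y=0.081590

pitch radius r_p = m·N/2 = 3.720·74/2 = 137.640000
base radius r_b = r_p·cos α = 137.640000·cos 22.562° = 127.105707
roll angle φ = 7.132° = 0.12447688 rad
x = r_b·(cos φ + φ·sin φ) = 127.105707·(0.99226275 + 0.12447688·0.12415568) = 128.086615
y = r_b·(sin φ − φ·cos φ) = 127.105707·(0.12415568 − 0.12447688·0.99226275) = 0.081590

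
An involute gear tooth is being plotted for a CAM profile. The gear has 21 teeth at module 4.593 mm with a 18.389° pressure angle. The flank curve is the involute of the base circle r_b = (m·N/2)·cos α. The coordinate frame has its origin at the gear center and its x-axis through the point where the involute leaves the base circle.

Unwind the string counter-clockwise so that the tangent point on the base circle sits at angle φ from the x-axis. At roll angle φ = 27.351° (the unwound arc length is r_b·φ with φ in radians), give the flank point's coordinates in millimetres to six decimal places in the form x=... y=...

x=50.684853 y=1.621901

pitch radius r_p = m·N/2 = 4.593·21/2 = 48.226500
base radius r_b = r_p·cos α = 48.226500·cos 18.389° = 45.763891
roll angle φ = 27.351° = 0.47736500 rad
x = r_b·(cos φ + φ·sin φ) = 45.763891·(0.88820863 + 0.47736500·0.45944035) = 50.684853
y = r_b·(sin φ − φ·cos φ) = 45.763891·(0.45944035 − 0.47736500·0.88820863) = 1.621901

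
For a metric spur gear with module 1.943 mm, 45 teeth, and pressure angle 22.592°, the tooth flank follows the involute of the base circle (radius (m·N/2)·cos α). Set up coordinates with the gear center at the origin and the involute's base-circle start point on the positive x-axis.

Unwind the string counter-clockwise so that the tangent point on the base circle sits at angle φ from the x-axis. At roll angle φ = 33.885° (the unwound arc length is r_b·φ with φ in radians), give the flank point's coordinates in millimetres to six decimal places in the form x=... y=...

x=46.816108 y=2.686878

pitch radius r_p = m·N/2 = 1.943·45/2 = 43.717500
base radius r_b = r_p·cos α = 43.717500·cos 22.592° = 40.362788
roll angle φ = 33.885° = 0.59140482 rad
x = r_b·(cos φ + φ·sin φ) = 40.362788·(0.83015827 + 0.59140482·0.55752779) = 46.816108
y = r_b·(sin φ − φ·cos φ) = 40.362788·(0.55752779 − 0.59140482·0.83015827) = 2.686878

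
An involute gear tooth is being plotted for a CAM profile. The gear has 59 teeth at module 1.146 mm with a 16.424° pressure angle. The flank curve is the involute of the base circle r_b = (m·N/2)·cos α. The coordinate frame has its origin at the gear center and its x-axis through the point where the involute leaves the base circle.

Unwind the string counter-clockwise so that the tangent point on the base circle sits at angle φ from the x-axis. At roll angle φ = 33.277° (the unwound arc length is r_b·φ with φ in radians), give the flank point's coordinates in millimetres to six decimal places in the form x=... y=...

x=37.444114 y=2.047087

pitch radius r_p = m·N/2 = 1.146·59/2 = 33.807000
base radius r_b = r_p·cos α = 33.807000·cos 16.424° = 32.427526
roll angle φ = 33.277° = 0.58079322 rad
x = r_b·(cos φ + φ·sin φ) = 32.427526·(0.83602769 + 0.58079322·0.54868726) = 37.444114
y = r_b·(sin φ − φ·cos φ) = 32.427526·(0.54868726 − 0.58079322·0.83602769) = 2.047087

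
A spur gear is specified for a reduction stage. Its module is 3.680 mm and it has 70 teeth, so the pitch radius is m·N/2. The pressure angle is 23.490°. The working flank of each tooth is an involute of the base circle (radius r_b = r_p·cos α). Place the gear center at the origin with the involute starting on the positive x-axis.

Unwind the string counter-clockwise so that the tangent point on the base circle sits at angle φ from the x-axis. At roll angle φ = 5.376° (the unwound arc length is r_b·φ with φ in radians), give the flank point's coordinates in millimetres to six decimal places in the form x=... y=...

pitch radius r_p = m·N/2 = 3.680·70/2 = 128.800000
base radius r_b = r_p·cos α = 128.800000·cos 23.490° = 118.126300
roll angle φ = 5.376° = 0.09382890 rad
x = r_b·(cos φ + φ·sin φ) = 118.126300·(0.99560130 + 0.09382890·0.09369129) = 118.645140
y = r_b·(sin φ − φ·cos φ) = 118.126300·(0.09369129 − 0.09382890·0.99560130) = 0.032498

x=118.645140 y=0.032498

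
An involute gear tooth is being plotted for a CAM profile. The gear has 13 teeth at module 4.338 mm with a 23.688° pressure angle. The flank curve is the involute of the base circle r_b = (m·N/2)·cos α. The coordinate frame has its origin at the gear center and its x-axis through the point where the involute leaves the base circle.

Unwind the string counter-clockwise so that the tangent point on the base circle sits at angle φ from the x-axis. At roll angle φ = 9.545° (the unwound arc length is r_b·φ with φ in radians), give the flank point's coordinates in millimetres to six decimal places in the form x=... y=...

pitch radius r_p = m·N/2 = 4.338·13/2 = 28.197000
base radius r_b = r_p·cos α = 28.197000·cos 23.688° = 25.821311
roll angle φ = 9.545° = 0.16659168 rad
x = r_b·(cos φ + φ·sin φ) = 25.821311·(0.98615567 + 0.16659168·0.16582218) = 26.177136
y = r_b·(sin φ − φ·cos φ) = 25.821311·(0.16582218 − 0.16659168·0.98615567) = 0.039684

x=26.177136 y=0.039684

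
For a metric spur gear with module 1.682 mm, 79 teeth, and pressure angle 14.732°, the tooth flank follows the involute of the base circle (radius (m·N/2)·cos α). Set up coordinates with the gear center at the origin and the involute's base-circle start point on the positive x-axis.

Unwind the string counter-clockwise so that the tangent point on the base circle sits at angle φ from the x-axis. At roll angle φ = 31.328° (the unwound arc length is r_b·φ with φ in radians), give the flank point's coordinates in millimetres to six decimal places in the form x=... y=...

pitch radius r_p = m·N/2 = 1.682·79/2 = 66.439000
base radius r_b = r_p·cos α = 66.439000·cos 14.732° = 64.254876
roll angle φ = 31.328° = 0.54677675 rad
x = r_b·(cos φ + φ·sin φ) = 64.254876·(0.85420484 + 0.54677675·0.51993662) = 73.153797
y = r_b·(sin φ − φ·cos φ) = 64.254876·(0.51993662 − 0.54677675·0.85420484) = 3.397622

x=73.153797 y=3.397622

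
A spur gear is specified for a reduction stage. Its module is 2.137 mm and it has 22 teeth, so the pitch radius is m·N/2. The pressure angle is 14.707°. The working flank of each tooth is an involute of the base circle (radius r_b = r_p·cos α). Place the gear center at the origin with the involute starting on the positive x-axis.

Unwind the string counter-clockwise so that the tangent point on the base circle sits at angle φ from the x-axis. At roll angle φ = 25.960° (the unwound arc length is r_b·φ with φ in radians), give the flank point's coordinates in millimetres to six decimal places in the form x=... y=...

pitch radius r_p = m·N/2 = 2.137·22/2 = 23.507000
base radius r_b = r_p·cos α = 23.507000·cos 14.707° = 22.736834
roll angle φ = 25.960° = 0.45308747 rad
x = r_b·(cos φ + φ·sin φ) = 22.736834·(0.89909987 + 0.45308747·0.43774356) = 24.952220
y = r_b·(sin φ − φ·cos φ) = 22.736834·(0.43774356 − 0.45308747·0.89909987) = 0.690578

x=24.952220 y=0.690578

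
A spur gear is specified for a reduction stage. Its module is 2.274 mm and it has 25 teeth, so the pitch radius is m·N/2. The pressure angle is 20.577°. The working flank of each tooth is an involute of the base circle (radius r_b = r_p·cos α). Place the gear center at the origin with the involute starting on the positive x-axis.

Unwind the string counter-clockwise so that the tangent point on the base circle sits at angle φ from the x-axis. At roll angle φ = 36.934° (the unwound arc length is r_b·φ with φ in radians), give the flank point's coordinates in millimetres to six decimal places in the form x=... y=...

x=31.579258 y=2.278791

pitch radius r_p = m·N/2 = 2.274·25/2 = 28.425000
base radius r_b = r_p·cos α = 28.425000·cos 20.577° = 26.611505
roll angle φ = 36.934° = 0.64461991 rad
x = r_b·(cos φ + φ·sin φ) = 26.611505·(0.79932822 + 0.64461991·0.60089466) = 31.579258
y = r_b·(sin φ − φ·cos φ) = 26.611505·(0.60089466 − 0.64461991·0.79932822) = 2.278791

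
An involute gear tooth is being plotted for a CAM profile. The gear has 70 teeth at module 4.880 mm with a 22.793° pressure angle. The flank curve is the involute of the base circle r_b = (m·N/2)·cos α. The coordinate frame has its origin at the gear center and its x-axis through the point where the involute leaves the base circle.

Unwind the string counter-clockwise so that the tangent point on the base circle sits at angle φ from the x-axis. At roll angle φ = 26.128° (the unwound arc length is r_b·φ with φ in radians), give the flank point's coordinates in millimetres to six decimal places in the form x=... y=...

x=172.993366 y=4.874697

pitch radius r_p = m·N/2 = 4.880·70/2 = 170.800000
base radius r_b = r_p·cos α = 170.800000·cos 22.793° = 157.462311
roll angle φ = 26.128° = 0.45601963 rad
x = r_b·(cos φ + φ·sin φ) = 157.462311·(0.89781247 + 0.45601963·0.44037798) = 172.993366
y = r_b·(sin φ − φ·cos φ) = 157.462311·(0.44037798 − 0.45601963·0.89781247) = 4.874697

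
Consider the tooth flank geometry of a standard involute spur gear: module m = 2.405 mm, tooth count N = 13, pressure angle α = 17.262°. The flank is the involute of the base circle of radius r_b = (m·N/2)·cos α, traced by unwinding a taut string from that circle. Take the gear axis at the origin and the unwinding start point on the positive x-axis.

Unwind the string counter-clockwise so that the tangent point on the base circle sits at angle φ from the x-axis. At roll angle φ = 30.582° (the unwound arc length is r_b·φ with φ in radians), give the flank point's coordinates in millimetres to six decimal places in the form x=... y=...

x=16.905817 y=0.735356

pitch radius r_p = m·N/2 = 2.405·13/2 = 15.632500
base radius r_b = r_p·cos α = 15.632500·cos 17.262° = 14.928378
roll angle φ = 30.582° = 0.53375659 rad
x = r_b·(cos φ + φ·sin φ) = 14.928378·(0.86090190 + 0.53375659·0.50877098) = 16.905817
y = r_b·(sin φ − φ·cos φ) = 14.928378·(0.50877098 − 0.53375659·0.86090190) = 0.735356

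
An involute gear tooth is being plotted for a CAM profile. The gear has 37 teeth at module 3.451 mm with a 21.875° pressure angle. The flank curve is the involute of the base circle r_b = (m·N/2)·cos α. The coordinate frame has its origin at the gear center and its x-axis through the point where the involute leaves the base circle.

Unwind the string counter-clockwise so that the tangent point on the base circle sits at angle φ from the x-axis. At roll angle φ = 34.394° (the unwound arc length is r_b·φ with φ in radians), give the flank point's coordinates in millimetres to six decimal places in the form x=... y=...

x=68.978799 y=4.119950

pitch radius r_p = m·N/2 = 3.451·37/2 = 63.843500
base radius r_b = r_p·cos α = 63.843500·cos 21.875° = 59.246699
roll angle φ = 34.394° = 0.60028854 rad
x = r_b·(cos φ + φ·sin φ) = 59.246699·(0.82517266 + 0.60028854·0.56488059) = 68.978799
y = r_b·(sin φ − φ·cos φ) = 59.246699·(0.56488059 − 0.60028854·0.82517266) = 4.119950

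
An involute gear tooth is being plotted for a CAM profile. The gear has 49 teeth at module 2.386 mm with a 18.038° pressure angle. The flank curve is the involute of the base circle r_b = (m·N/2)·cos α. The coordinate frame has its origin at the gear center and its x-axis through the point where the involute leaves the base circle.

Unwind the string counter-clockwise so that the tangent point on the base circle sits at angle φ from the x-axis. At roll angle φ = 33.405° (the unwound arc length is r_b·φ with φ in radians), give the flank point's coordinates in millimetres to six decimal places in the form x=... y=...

pitch radius r_p = m·N/2 = 2.386·49/2 = 58.457000
base radius r_b = r_p·cos α = 58.457000·cos 18.038° = 55.583918
roll angle φ = 33.405° = 0.58302724 rad
x = r_b·(cos φ + φ·sin φ) = 55.583918·(0.83479982 + 0.58302724·0.55055359) = 64.243201
y = r_b·(sin φ − φ·cos φ) = 55.583918·(0.55055359 − 0.58302724·0.83479982) = 3.548620

x=64.243201 y=3.548620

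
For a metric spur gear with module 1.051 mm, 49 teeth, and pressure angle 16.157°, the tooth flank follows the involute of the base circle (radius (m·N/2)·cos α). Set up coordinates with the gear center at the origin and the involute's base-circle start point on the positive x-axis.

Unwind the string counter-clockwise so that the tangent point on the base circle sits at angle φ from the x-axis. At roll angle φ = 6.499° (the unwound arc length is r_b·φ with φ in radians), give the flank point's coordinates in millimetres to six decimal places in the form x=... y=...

x=24.891061 y=0.012016

pitch radius r_p = m·N/2 = 1.051·49/2 = 25.749500
base radius r_b = r_p·cos α = 25.749500·cos 16.157° = 24.732467
roll angle φ = 6.499° = 0.11342895 rad
x = r_b·(cos φ + φ·sin φ) = 24.732467·(0.99357383 + 0.11342895·0.11318587) = 24.891061
y = r_b·(sin φ − φ·cos φ) = 24.732467·(0.11318587 − 0.11342895·0.99357383) = 0.012016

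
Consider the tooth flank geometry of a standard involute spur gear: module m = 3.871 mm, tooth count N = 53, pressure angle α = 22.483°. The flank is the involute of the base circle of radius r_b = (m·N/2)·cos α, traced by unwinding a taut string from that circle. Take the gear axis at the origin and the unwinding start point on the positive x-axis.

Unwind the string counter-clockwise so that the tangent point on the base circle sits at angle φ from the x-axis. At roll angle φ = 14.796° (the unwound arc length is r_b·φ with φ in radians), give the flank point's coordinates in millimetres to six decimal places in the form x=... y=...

pitch radius r_p = m·N/2 = 3.871·53/2 = 102.581500
base radius r_b = r_p·cos α = 102.581500·cos 22.483° = 94.784592
roll angle φ = 14.796° = 0.25823892 rad
x = r_b·(cos φ + φ·sin φ) = 94.784592·(0.96684122 + 0.25823892·0.25537826) = 97.892562
y = r_b·(sin φ − φ·cos φ) = 94.784592·(0.25537826 − 0.25823892·0.96684122) = 0.540484

x=97.892562 y=0.540484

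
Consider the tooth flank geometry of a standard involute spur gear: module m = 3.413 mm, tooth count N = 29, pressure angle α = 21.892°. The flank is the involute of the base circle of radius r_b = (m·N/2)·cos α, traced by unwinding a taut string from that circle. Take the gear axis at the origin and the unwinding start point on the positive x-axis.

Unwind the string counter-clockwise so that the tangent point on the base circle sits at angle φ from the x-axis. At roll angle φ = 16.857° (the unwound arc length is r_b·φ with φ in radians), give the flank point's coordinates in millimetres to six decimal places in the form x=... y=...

x=47.864401 y=0.386445

pitch radius r_p = m·N/2 = 3.413·29/2 = 49.488500
base radius r_b = r_p·cos α = 49.488500·cos 21.892° = 45.919801
roll angle φ = 16.857° = 0.29421015 rad
x = r_b·(cos φ + φ·sin φ) = 45.919801·(0.95703148 + 0.29421015·0.28998403) = 47.864401
y = r_b·(sin φ − φ·cos φ) = 45.919801·(0.28998403 − 0.29421015·0.95703148) = 0.386445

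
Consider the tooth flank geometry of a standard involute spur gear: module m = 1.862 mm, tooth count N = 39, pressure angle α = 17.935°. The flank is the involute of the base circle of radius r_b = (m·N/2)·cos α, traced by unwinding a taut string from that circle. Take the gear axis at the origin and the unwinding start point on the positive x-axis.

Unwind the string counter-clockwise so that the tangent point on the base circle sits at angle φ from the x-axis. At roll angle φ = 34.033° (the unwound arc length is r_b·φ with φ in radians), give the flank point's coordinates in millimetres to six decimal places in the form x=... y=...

x=40.111578 y=2.329116

pitch radius r_p = m·N/2 = 1.862·39/2 = 36.309000
base radius r_b = r_p·cos α = 36.309000·cos 17.935° = 34.544618
roll angle φ = 34.033° = 0.59398790 rad
x = r_b·(cos φ + φ·sin φ) = 34.544618·(0.82871536 + 0.59398790·0.55967030) = 40.111578
y = r_b·(sin φ − φ·cos φ) = 34.544618·(0.55967030 − 0.59398790·0.82871536) = 2.329116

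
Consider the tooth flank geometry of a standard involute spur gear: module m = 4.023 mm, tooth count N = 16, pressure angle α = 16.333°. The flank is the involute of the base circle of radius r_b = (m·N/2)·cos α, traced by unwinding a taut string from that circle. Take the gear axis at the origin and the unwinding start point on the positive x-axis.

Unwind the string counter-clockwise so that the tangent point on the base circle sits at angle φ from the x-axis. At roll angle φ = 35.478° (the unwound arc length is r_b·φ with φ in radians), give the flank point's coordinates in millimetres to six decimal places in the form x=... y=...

pitch radius r_p = m·N/2 = 4.023·16/2 = 32.184000
base radius r_b = r_p·cos α = 32.184000·cos 16.333° = 30.885166
roll angle φ = 35.478° = 0.61920791 rad
x = r_b·(cos φ + φ·sin φ) = 30.885166·(0.81433843 + 0.61920791·0.58039031) = 36.250559
y = r_b·(sin φ − φ·cos φ) = 30.885166·(0.58039031 − 0.61920791·0.81433843) = 2.351767

x=36.250559 y=2.351767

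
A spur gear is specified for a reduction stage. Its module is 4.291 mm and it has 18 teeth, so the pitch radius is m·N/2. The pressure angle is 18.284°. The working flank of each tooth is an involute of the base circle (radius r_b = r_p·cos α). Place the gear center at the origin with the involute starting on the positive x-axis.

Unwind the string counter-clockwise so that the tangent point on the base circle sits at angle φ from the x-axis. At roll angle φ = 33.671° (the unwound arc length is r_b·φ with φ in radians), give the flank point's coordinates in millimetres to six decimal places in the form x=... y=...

pitch radius r_p = m·N/2 = 4.291·18/2 = 38.619000
base radius r_b = r_p·cos α = 38.619000·cos 18.284° = 36.669247
roll angle φ = 33.671° = 0.58766981 rad
x = r_b·(cos φ + φ·sin φ) = 36.669247·(0.83223485 + 0.58766981·0.55442327) = 42.464920
y = r_b·(sin φ − φ·cos φ) = 36.669247·(0.55442327 − 0.58766981·0.83223485) = 2.396114

x=42.464920 y=2.396114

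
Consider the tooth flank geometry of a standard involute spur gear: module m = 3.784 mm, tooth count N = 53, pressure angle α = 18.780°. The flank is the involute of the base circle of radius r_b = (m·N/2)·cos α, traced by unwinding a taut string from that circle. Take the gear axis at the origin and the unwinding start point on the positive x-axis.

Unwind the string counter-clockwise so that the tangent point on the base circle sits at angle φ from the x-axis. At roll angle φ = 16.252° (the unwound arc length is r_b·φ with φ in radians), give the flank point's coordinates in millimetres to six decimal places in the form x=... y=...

pitch radius r_p = m·N/2 = 3.784·53/2 = 100.276000
base radius r_b = r_p·cos α = 100.276000·cos 18.780° = 94.937476
roll angle φ = 16.252° = 0.28365091 rad
x = r_b·(cos φ + φ·sin φ) = 94.937476·(0.96004009 + 0.28365091·0.27986253) = 98.680229
y = r_b·(sin φ − φ·cos φ) = 94.937476·(0.27986253 − 0.28365091·0.96004009) = 0.716425

x=98.680229 y=0.716425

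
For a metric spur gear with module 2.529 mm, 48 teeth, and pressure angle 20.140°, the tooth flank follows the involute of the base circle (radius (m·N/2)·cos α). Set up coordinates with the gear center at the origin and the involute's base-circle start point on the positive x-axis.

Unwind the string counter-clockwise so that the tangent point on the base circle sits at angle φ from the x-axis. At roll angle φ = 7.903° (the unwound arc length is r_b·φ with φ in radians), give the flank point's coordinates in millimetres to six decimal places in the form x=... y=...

x=57.524197 y=0.049753

pitch radius r_p = m·N/2 = 2.529·48/2 = 60.696000
base radius r_b = r_p·cos α = 60.696000·cos 20.140° = 56.984689
roll angle φ = 7.903° = 0.13793337 rad
x = r_b·(cos φ + φ·sin φ) = 56.984689·(0.99050227 + 0.13793337·0.13749641) = 57.524197
y = r_b·(sin φ − φ·cos φ) = 56.984689·(0.13749641 − 0.13793337·0.99050227) = 0.049753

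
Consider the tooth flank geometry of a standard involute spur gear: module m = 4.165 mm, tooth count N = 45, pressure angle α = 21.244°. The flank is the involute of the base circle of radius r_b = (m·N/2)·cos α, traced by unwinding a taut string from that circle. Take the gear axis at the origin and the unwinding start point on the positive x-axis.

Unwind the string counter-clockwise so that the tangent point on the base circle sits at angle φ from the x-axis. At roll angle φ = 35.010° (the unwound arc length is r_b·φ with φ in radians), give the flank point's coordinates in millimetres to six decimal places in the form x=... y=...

x=102.159455 y=6.397632

pitch radius r_p = m·N/2 = 4.165·45/2 = 93.712500
base radius r_b = r_p·cos α = 93.712500·cos 21.244° = 87.344344
roll angle φ = 35.010° = 0.61103977 rad
x = r_b·(cos φ + φ·sin φ) = 87.344344·(0.81905192 + 0.61103977·0.57371940) = 102.159455
y = r_b·(sin φ − φ·cos φ) = 87.344344·(0.57371940 − 0.61103977·0.81905192) = 6.397632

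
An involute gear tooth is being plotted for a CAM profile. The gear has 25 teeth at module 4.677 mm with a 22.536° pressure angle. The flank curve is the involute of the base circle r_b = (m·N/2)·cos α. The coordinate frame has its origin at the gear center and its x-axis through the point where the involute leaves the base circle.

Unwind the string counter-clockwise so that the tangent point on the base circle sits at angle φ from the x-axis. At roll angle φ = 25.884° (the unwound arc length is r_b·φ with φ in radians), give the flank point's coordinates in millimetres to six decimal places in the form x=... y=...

x=59.230466 y=1.625905

pitch radius r_p = m·N/2 = 4.677·25/2 = 58.462500
base radius r_b = r_p·cos α = 58.462500·cos 22.536° = 53.998239
roll angle φ = 25.884° = 0.45176102 rad
x = r_b·(cos φ + φ·sin φ) = 53.998239·(0.89967972 + 0.45176102·0.43655057) = 59.230466
y = r_b·(sin φ − φ·cos φ) = 53.998239·(0.43655057 − 0.45176102·0.89967972) = 1.625905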